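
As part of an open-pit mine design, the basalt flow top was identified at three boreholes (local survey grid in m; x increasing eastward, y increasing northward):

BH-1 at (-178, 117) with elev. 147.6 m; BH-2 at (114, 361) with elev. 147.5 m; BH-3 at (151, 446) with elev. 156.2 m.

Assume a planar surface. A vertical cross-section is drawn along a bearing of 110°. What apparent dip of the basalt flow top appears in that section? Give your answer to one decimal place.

10.3°

Two edge vectors: BH-1→BH-2 = (292, 244, -0.1), BH-1→BH-3 = (329, 329, 8.6).
Normal n = (BH-1→BH-2) × (BH-1→BH-3) = (2131.3, -2544.1, 15792).
So ∂z/∂x = −n_x/n_z = −0.13496 and ∂z/∂y = −n_y/n_z = 0.16110.
Unit vector along 110° is (sin 110°, cos 110°) = (0.9397, -0.3420).
Slope in that direction = a·(0.9397) + b·(-0.3420) = −0.18192.
Apparent dip = arctan|0.18192| = 10.3° (true dip is 11.9°, so apparent ≤ true as expected).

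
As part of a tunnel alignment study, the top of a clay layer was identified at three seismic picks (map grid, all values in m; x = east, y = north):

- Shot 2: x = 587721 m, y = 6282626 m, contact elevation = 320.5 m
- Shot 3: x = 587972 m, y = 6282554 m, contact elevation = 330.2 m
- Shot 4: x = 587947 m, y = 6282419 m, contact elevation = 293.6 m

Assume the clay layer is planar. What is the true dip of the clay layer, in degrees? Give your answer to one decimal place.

Two edge vectors: Shot 2→Shot 3 = (251, -72, 9.7), Shot 2→Shot 4 = (226, -207, -26.9).
Normal n = (Shot 2→Shot 3) × (Shot 2→Shot 4) = (3944.7, 8944.1, -35685).
So ∂z/∂x = −n_x/n_z = 0.11054 and ∂z/∂y = −n_y/n_z = 0.25064.
Gradient magnitude |∇z| = √(a² + b²) = √(0.01222 + 0.06282) = 0.27393.
True dip = arctan(0.27393) = 15.3°, dipping toward SSW (azimuth ≈ 204°).

15.3°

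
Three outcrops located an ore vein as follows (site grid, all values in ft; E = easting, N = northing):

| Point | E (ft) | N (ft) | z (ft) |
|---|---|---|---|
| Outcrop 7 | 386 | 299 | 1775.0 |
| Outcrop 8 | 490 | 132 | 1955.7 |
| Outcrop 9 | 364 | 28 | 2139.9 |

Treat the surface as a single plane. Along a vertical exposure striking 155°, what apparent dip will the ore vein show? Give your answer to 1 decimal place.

Let the plane be z = a·E + b·N + c.
Outcrop 8−Outcrop 7: 104a − 167b = 180.7;  Outcrop 9−Outcrop 7: −22a − 271b = 364.9.
Solving gives a = −0.37569, b = −1.31600.
Unit vector along 155° is (sin 155°, cos 155°) = (0.4226, -0.9063).
Slope in that direction = a·(0.4226) + b·(-0.9063) = 1.03393.
Apparent dip = arctan|1.03393| = 46.0° (true dip is 53.8°, so apparent ≤ true as expected).

46.0°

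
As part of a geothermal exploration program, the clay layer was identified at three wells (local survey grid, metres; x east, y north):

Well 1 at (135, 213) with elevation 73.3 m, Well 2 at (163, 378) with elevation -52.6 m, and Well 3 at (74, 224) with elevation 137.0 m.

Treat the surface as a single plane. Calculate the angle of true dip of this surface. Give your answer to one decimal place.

Let the plane be z = a·x + b·y + c.
Well 2−Well 1: 28a + 165b = −125.9;  Well 3−Well 1: −61a + 11b = 63.7.
Solving gives a = −1.14677, b = −0.56843.
Gradient magnitude |∇z| = √(a² + b²) = √(1.31507 + 0.32311) = 1.27991.
True dip = arctan(1.27991) = 52.0°, dipping toward ENE (azimuth ≈ 064°).

52.0°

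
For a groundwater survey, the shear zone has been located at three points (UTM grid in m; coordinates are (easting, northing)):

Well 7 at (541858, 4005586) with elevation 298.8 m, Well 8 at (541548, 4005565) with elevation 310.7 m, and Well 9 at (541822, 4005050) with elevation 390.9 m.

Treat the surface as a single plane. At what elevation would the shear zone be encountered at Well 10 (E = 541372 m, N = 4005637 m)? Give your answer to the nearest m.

Let the plane be z = a·E + b·N + c.
Well 8−Well 7: −310a − 21b = 11.9;  Well 9−Well 7: −36a − 536b = 92.1.
Solving gives a = −0.02686936, b = −0.17002370.
Then c = 298.8 − a·541858 − b·4005586 = 695902.73.
At (541372, 4005637): z = −14546.3 − 681053.2 + 695902.73 = 303.2 m.

303 m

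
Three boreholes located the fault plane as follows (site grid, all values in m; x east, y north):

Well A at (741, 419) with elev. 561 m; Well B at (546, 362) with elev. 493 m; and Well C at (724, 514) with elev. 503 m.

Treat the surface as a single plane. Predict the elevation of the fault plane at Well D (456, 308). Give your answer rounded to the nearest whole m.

Let the plane be z = a·x + b·y + c.
Well B−Well A: −195a − 57b = −68;  Well C−Well A: −17a + 95b = −58.
Solving gives a = 0.50097, b = −0.52088.
Then c = 561 − a·741 − b·419 = 408.03.
At (456, 308): z = 228.4 − 160.4 + 408.03 = 476.0 m.

476 m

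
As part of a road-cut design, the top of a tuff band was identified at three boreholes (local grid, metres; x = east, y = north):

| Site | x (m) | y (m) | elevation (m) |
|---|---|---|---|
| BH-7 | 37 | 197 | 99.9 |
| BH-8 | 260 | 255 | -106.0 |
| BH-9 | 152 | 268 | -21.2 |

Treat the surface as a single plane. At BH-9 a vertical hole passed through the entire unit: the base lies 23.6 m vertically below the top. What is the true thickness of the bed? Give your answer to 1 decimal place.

17.5 m

Let the plane be z = a·x + b·y + c.
BH-8−BH-7: 223a + 58b = −205.9;  BH-9−BH-7: 115a + 71b = −121.1.
Solving gives a = −0.82889, b = −0.36307.
|∇z| = √(a²+b²) = 0.90492, so dip δ = arctan(0.90492) = 42.14°.
True thickness = vertical thickness × cos δ = 23.6 × cos 42.14° = 17.5 m.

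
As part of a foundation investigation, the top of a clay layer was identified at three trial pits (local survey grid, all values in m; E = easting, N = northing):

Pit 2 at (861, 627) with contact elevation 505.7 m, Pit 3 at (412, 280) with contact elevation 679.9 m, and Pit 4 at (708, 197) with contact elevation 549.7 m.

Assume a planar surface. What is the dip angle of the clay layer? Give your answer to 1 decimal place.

23.2°

Let the plane be z = a·E + b·N + c.
Pit 3−Pit 2: −449a − 347b = 174.2;  Pit 4−Pit 2: −153a − 430b = 44.
Solving gives a = −0.42605, b = 0.04927.
Gradient magnitude |∇z| = √(a² + b²) = √(0.18152 + 0.00243) = 0.42889.
True dip = arctan(0.42889) = 23.2°, dipping toward E (azimuth ≈ 097°).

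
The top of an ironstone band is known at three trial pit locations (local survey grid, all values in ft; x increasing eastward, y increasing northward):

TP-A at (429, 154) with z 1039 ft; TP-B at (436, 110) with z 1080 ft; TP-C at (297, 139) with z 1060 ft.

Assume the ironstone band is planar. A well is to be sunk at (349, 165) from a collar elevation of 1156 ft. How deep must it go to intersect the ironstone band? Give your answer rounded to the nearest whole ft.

Let the plane be z = a·x + b·y + c.
TP-B−TP-A: 7a − 44b = 41;  TP-C−TP-A: −132a − 15b = 21.
Solving gives a = −0.05226, b = −0.94013.
Then c = 1039 − a·429 − b·154 = 1206.20.
At (349, 165): z_contact = −18.2 − 155.1 + 1206.20 = 1032.8 ft.
Depth below ground = 1156 − 1032.8 = 123 ft.

123 ft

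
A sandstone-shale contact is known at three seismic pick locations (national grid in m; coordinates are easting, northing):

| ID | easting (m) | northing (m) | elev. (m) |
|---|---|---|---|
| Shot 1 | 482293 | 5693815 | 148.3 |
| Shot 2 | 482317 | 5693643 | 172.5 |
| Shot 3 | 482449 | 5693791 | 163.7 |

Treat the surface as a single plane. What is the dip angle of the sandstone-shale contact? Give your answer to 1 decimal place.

Let the plane be z = a·easting + b·northing + c.
Shot 2−Shot 1: 24a − 172b = 24.2;  Shot 3−Shot 1: 156a − 24b = 15.4.
Solving gives a = 0.07876, b = −0.12971.
Gradient magnitude |∇z| = √(a² + b²) = √(0.00620 + 0.01682) = 0.15175.
True dip = arctan(0.15175) = 8.6°, dipping toward NNW (azimuth ≈ 329°).

8.6°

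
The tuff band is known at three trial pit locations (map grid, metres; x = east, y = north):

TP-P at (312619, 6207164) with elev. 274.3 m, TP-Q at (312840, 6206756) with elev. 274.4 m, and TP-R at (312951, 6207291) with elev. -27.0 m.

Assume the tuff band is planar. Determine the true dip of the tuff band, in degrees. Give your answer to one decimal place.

Two edge vectors: TP-P→TP-Q = (221, -408, 0.1), TP-P→TP-R = (332, 127, -301.3).
Normal n = (TP-P→TP-Q) × (TP-P→TP-R) = (122917.7, 66620.5, 163523).
So ∂z/∂x = −n_x/n_z = −0.75168 and ∂z/∂y = −n_y/n_z = −0.40741.
Gradient magnitude |∇z| = √(a² + b²) = √(0.56503 + 0.16598) = 0.85499.
True dip = arctan(0.85499) = 40.5°, dipping toward ENE (azimuth ≈ 062°).

40.5°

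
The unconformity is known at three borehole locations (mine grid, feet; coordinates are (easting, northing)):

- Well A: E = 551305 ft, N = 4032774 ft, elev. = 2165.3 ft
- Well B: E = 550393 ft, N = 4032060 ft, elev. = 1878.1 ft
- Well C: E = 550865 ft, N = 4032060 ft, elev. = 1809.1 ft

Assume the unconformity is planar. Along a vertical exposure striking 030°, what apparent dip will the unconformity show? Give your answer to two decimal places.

23.60°

Two edge vectors: Well A→Well B = (-912, -714, -287.2), Well A→Well C = (-440, -714, -356.2).
Normal n = (Well A→Well B) × (Well A→Well C) = (49266, -198486.4, 337008).
So ∂z/∂E = −n_x/n_z = −0.14619 and ∂z/∂N = −n_y/n_z = 0.58897.
Unit vector along 030° is (sin 30°, cos 30°) = (0.5000, 0.8660).
Slope in that direction = a·(0.5000) + b·(0.8660) = 0.43697.
Apparent dip = arctan|0.43697| = 23.60° (true dip is 31.3°, so apparent ≤ true as expected).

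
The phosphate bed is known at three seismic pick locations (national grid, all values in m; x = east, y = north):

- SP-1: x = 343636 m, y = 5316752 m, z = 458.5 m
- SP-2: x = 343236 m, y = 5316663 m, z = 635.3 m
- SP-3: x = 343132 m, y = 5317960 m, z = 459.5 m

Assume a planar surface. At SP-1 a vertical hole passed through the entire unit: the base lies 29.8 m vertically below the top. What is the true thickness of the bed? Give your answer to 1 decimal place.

Two edge vectors: SP-1→SP-2 = (-400, -89, 176.8), SP-1→SP-3 = (-504, 1208, 1).
Normal n = (SP-1→SP-2) × (SP-1→SP-3) = (-213663.4, -88707.2, -528056).
So ∂z/∂x = −n_x/n_z = −0.40462 and ∂z/∂y = −n_y/n_z = −0.16799.
|∇z| = √(a²+b²) = 0.43811, so dip δ = arctan(0.43811) = 23.66°.
True thickness = vertical thickness × cos δ = 29.8 × cos 23.66° = 27.3 m.

27.3 m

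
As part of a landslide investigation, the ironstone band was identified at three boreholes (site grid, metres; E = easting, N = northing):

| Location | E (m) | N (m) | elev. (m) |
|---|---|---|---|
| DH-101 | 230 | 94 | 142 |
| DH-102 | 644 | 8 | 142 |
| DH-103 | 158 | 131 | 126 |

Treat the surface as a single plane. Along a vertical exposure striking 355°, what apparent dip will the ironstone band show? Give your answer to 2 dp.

35.37°

Two edge vectors: DH-101→DH-102 = (414, -86, 0), DH-101→DH-103 = (-72, 37, -16).
Normal n = (DH-101→DH-102) × (DH-101→DH-103) = (1376, 6624, 9126).
So ∂z/∂E = −n_x/n_z = −0.15078 and ∂z/∂N = −n_y/n_z = −0.72584.
Unit vector along 355° is (sin 355°, cos 355°) = (-0.0872, 0.9962).
Slope in that direction = a·(-0.0872) + b·(0.9962) = −0.70994.
Apparent dip = arctan|0.70994| = 35.37° (true dip is 36.6°, so apparent ≤ true as expected).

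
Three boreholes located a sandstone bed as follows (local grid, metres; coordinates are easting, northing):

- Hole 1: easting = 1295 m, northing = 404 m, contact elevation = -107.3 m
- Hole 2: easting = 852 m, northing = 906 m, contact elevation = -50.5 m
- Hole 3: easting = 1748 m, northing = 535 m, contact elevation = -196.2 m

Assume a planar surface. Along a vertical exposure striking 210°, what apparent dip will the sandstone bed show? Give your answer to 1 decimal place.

7.6°

Let the plane be z = a·easting + b·northing + c.
Hole 2−Hole 1: −443a + 502b = 56.8;  Hole 3−Hole 1: 453a + 131b = −88.9.
Solving gives a = −0.18242, b = −0.04783.
Unit vector along 210° is (sin 210°, cos 210°) = (-0.5000, -0.8660).
Slope in that direction = a·(-0.5000) + b·(-0.8660) = 0.13263.
Apparent dip = arctan|0.13263| = 7.6° (true dip is 10.7°, so apparent ≤ true as expected).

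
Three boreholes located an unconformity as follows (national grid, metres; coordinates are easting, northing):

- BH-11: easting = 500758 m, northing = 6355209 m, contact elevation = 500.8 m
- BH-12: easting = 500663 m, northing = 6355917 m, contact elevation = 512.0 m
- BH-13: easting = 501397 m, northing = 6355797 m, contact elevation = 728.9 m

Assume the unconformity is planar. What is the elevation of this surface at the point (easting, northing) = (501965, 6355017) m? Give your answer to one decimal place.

857.8 m

Two edge vectors: BH-11→BH-12 = (-95, 708, 11.2), BH-11→BH-13 = (639, 588, 228.1).
Normal n = (BH-11→BH-12) × (BH-11→BH-13) = (154909.2, 28826.3, -508272).
So ∂z/∂easting = −n_x/n_z = 0.304776183 and ∂z/∂northing = −n_y/n_z = 0.056714318.
Intercept c from BH-11: 500.8 − 152619.11 − 360431.35 = −512549.66.
At (501965, 6355017): z = 152987.0 + 360420.5 − 512549.66 = 857.8 m.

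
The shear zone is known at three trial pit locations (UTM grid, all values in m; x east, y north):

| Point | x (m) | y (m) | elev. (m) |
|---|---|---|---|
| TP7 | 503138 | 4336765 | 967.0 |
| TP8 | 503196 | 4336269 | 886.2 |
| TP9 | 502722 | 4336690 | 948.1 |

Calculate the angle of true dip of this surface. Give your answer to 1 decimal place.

Two edge vectors: TP7→TP8 = (58, -496, -80.8), TP7→TP9 = (-416, -75, -18.9).
Normal n = (TP7→TP8) × (TP7→TP9) = (3314.4, 34709, -210686).
So ∂z/∂x = −n_x/n_z = 0.01573 and ∂z/∂y = −n_y/n_z = 0.16474.
Gradient magnitude |∇z| = √(a² + b²) = √(0.00025 + 0.02714) = 0.16549.
True dip = arctan(0.16549) = 9.4°, dipping toward S (azimuth ≈ 185°).

9.4°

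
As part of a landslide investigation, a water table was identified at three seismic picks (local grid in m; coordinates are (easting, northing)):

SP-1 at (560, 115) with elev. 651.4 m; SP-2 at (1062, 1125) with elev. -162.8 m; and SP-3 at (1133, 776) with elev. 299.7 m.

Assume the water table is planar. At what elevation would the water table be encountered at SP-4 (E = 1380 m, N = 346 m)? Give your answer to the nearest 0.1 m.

987.8 m

Two edge vectors: SP-1→SP-2 = (502, 1010, -814.2), SP-1→SP-3 = (573, 661, -351.7).
Normal n = (SP-1→SP-2) × (SP-1→SP-3) = (182969.2, -289983.2, -246908).
So ∂z/∂E = −n_x/n_z = 0.741042 and ∂z/∂N = −n_y/n_z = −1.174459.
Intercept c from SP-1: 651.4 − 414.98 + 135.06 = 371.48.
At (1380, 346): z = 1022.6 − 406.4 + 371.48 = 987.8 m.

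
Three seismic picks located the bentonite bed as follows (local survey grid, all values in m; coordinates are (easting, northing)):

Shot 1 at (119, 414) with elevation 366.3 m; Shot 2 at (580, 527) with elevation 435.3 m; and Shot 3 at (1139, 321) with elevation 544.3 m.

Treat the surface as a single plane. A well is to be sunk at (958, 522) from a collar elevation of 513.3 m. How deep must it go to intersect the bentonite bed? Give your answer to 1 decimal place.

14.2 m

Let the plane be z = a·E + b·N + c.
Shot 2−Shot 1: 461a + 113b = 69;  Shot 3−Shot 1: 1020a − 93b = 178.
Solving gives a = 0.167776, b = −0.073849.
Then c = 366.3 − a·119 − b·414 = 376.91.
At (958, 522): z_contact = 160.73 − 38.55 + 376.91 = 499.09 m.
Depth below ground = 513.3 − 499.09 = 14.2 m.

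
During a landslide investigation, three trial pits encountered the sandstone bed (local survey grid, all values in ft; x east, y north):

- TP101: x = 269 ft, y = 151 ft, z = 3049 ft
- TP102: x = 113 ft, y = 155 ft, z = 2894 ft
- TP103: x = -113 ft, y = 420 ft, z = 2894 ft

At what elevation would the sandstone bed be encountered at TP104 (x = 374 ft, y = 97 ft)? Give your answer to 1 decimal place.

3108.9 ft

Let the plane be z = a·x + b·y + c.
TP102−TP101: −156a + 4b = −155;  TP103−TP101: −382a + 269b = −155.
Solving gives a = 1.01580, b = 0.86631.
Then c = 3049 − a·269 − b·151 = 2644.94.
At (374, 97): z = 379.9 + 84.0 + 2644.94 = 3108.9 ft.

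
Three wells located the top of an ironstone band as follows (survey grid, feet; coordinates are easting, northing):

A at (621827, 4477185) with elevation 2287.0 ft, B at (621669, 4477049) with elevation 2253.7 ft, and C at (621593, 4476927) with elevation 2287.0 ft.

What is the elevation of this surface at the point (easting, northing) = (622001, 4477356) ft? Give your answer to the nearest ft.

2305 ft

Two edge vectors: A→B = (-158, -136, -33.3), A→C = (-234, -258, 0).
Normal n = (A→B) × (A→C) = (-8591.4, 7792.2, 8940).
So ∂z/∂easting = −n_x/n_z = 0.96100671 and ∂z/∂northing = −n_y/n_z = −0.87161074.
Intercept c from A: 2287 − 597579.92 + 3902362.52 = 3307069.60.
At (622001, 4477356): z = 597747.1 − 3902511.6 + 3307069.60 = 2305.2 ft.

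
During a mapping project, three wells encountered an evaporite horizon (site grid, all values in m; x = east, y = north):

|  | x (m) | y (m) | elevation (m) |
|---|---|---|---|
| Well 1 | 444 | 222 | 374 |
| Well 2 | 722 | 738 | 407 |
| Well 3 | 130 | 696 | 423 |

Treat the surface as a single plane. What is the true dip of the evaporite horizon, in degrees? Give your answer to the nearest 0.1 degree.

5.0°

Let the plane be z = a·x + b·y + c.
Well 2−Well 1: 278a + 516b = 33;  Well 3−Well 1: −314a + 474b = 49.
Solving gives a = −0.03282, b = 0.08163.
Gradient magnitude |∇z| = √(a² + b²) = √(0.00108 + 0.00666) = 0.08798.
True dip = arctan(0.08798) = 5.0°, dipping toward SSE (azimuth ≈ 158°).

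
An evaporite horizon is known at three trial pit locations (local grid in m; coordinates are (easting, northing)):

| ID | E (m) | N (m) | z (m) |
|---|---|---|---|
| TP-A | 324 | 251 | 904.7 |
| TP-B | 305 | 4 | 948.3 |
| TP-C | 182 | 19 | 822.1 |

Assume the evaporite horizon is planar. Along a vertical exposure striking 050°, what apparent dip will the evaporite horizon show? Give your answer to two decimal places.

Let the plane be z = a·E + b·N + c.
TP-B−TP-A: −19a − 247b = 43.6;  TP-C−TP-A: −142a − 232b = −82.6.
Solving gives a = 0.99515, b = −0.25307.
Unit vector along 050° is (sin 50°, cos 50°) = (0.7660, 0.6428).
Slope in that direction = a·(0.7660) + b·(0.6428) = 0.59966.
Apparent dip = arctan|0.59966| = 30.95° (true dip is 45.8°, so apparent ≤ true as expected).

30.95°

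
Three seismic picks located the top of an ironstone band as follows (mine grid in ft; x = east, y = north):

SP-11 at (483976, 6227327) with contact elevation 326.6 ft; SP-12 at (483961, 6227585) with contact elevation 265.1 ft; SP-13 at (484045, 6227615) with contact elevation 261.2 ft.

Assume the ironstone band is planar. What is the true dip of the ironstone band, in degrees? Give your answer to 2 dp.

Two edge vectors: SP-11→SP-12 = (-15, 258, -61.5), SP-11→SP-13 = (69, 288, -65.4).
Normal n = (SP-11→SP-12) × (SP-11→SP-13) = (838.8, -5224.5, -22122).
So ∂z/∂x = −n_x/n_z = 0.03792 and ∂z/∂y = −n_y/n_z = −0.23617.
Gradient magnitude |∇z| = √(a² + b²) = √(0.00144 + 0.05578) = 0.23919.
True dip = arctan(0.23919) = 13.45°, dipping toward N (azimuth ≈ 351°).

13.45°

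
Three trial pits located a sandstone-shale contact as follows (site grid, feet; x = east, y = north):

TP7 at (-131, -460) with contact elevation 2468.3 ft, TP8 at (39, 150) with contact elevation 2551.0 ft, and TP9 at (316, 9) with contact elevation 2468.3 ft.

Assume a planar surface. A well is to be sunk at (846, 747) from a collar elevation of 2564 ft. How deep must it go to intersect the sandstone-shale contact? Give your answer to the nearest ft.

Let the plane be z = a·x + b·y + c.
TP8−TP7: 170a + 610b = 82.7;  TP9−TP7: 447a + 469b = 0.
Solving gives a = −0.20103, b = 0.19160.
Then c = 2468.3 − a·-131 − b·-460 = 2530.10.
At (846, 747): z_contact = −170.1 + 143.1 + 2530.10 = 2503.2 ft.
Depth below ground = 2564 − 2503.2 = 61 ft.

61 ft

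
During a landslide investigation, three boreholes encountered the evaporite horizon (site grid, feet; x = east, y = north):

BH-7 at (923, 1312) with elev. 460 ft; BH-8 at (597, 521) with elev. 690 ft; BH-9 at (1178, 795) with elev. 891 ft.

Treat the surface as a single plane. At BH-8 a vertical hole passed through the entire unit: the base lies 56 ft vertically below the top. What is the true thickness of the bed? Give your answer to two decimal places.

Let the plane be z = a·x + b·y + c.
BH-8−BH-7: −326a − 791b = 230;  BH-9−BH-7: 255a − 517b = 431.
Solving gives a = 0.59963, b = −0.53790.
|∇z| = √(a²+b²) = 0.80554, so dip δ = arctan(0.80554) = 38.85°.
True thickness = vertical thickness × cos δ = 56 × cos 38.85° = 43.61 ft.

43.61 ft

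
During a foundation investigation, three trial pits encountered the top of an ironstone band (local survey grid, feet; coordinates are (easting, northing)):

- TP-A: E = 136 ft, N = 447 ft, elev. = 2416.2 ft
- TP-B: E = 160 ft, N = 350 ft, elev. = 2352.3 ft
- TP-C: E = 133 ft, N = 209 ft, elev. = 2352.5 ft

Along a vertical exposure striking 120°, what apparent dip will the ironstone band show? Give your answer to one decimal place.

55.3°

Let the plane be z = a·E + b·N + c.
TP-B−TP-A: 24a − 97b = −63.9;  TP-C−TP-A: −3a − 238b = −63.7.
Solving gives a = −1.50413, b = 0.28661.
Unit vector along 120° is (sin 120°, cos 120°) = (0.8660, -0.5000).
Slope in that direction = a·(0.8660) + b·(-0.5000) = −1.44592.
Apparent dip = arctan|1.44592| = 55.3° (true dip is 56.9°, so apparent ≤ true as expected).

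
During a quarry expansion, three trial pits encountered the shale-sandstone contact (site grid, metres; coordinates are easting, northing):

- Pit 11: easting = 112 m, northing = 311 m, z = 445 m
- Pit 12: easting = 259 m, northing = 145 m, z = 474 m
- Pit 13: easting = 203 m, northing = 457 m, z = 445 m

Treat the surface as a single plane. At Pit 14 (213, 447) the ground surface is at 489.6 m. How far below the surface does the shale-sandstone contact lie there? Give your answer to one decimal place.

42.7 m

Two edge vectors: Pit 11→Pit 12 = (147, -166, 29), Pit 11→Pit 13 = (91, 146, 0).
Normal n = (Pit 11→Pit 12) × (Pit 11→Pit 13) = (-4234, 2639, 36568).
So ∂z/∂easting = −n_x/n_z = 0.11578 and ∂z/∂northing = −n_y/n_z = −0.07217.
Intercept c from Pit 11: 445 − 12.97 + 22.44 = 454.48.
At (213, 447): z_contact = 24.66 − 32.26 + 454.48 = 446.88 m.
Depth below ground = 489.6 − 446.88 = 42.7 m.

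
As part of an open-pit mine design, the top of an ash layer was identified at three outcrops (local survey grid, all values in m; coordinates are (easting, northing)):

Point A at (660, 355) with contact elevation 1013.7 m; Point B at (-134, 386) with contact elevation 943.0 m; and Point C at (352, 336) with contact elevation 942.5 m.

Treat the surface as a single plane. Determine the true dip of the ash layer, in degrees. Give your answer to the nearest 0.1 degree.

Let the plane be z = a·E + b·N + c.
Point B−Point A: −794a + 31b = −70.7;  Point C−Point A: −308a − 19b = −71.2.
Solving gives a = 0.14413, b = 1.41094.
Gradient magnitude |∇z| = √(a² + b²) = √(0.02077 + 1.99076) = 1.41829.
True dip = arctan(1.41829) = 54.8°, dipping toward S (azimuth ≈ 186°).

54.8°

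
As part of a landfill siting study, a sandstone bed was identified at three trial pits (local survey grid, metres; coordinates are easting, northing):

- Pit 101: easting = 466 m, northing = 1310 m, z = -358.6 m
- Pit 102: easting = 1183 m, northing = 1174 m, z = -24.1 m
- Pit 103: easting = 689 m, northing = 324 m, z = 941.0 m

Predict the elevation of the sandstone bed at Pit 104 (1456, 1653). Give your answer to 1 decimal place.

Two edge vectors: Pit 101→Pit 102 = (717, -136, 334.5), Pit 101→Pit 103 = (223, -986, 1299.6).
Normal n = (Pit 101→Pit 102) × (Pit 101→Pit 103) = (153071.4, -857219.7, -676634).
So ∂z/∂easting = −n_x/n_z = 0.226225 and ∂z/∂northing = −n_y/n_z = −1.266888.
Intercept c from Pit 101: -358.6 − 105.42 + 1659.62 = 1195.60.
At (1456, 1653): z = 329.4 − 2094.2 + 1195.60 = -569.2 m.

-569.2 m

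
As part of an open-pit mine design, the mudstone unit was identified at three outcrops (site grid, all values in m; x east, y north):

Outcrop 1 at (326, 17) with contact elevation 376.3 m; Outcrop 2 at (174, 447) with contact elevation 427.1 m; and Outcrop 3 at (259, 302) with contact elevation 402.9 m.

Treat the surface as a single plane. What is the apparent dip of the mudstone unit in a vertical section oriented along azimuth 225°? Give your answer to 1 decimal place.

Let the plane be z = a·x + b·y + c.
Outcrop 2−Outcrop 1: −152a + 430b = 50.8;  Outcrop 3−Outcrop 1: −67a + 285b = 26.6.
Solving gives a = −0.20951, b = 0.04408.
Unit vector along 225° is (sin 225°, cos 225°) = (-0.7071, -0.7071).
Slope in that direction = a·(-0.7071) + b·(-0.7071) = 0.11698.
Apparent dip = arctan|0.11698| = 6.7° (true dip is 12.1°, so apparent ≤ true as expected).

6.7°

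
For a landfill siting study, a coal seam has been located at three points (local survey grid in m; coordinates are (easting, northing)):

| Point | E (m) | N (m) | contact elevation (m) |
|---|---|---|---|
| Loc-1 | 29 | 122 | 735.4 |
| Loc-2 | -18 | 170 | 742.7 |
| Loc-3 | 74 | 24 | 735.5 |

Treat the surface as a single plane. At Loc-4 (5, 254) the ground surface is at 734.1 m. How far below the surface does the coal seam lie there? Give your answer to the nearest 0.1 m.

Let the plane be z = a·E + b·N + c.
Loc-2−Loc-1: −47a + 48b = 7.3;  Loc-3−Loc-1: 45a − 98b = 0.1.
Solving gives a = −0.29444, b = −0.13622.
Then c = 735.4 − a·29 − b·122 = 760.56.
At (5, 254): z_contact = −1.47 − 34.60 + 760.56 = 724.49 m.
Depth below ground = 734.1 − 724.49 = 9.6 m.

9.6 m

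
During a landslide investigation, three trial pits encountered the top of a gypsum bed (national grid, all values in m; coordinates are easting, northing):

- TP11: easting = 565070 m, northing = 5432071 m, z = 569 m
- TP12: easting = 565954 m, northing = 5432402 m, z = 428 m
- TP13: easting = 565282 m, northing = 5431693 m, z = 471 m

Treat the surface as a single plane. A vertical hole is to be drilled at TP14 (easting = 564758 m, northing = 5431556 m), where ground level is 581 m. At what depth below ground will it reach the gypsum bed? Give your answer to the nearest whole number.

18 m

Let the plane be z = a·easting + b·northing + c.
TP12−TP11: 884a + 331b = −141;  TP13−TP11: 212a − 378b = −98.
Solving gives a = −0.21204776, b = 0.14033300.
Then c = 569 − a·565070 − b·5432071 = −641907.99.
At (564758, 5431556): z_contact = −119755.7 + 762226.5 − 641907.99 = 562.9 m.
Depth below ground = 581 − 562.9 = 18 m.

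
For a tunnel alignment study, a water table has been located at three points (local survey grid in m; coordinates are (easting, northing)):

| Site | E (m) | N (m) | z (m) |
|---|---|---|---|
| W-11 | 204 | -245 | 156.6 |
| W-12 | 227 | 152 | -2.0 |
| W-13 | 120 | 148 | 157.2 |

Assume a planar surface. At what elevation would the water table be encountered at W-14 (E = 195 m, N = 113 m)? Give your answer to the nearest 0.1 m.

Let the plane be z = a·E + b·N + c.
W-12−W-11: 23a + 397b = −158.6;  W-13−W-11: −84a + 393b = 0.6.
Solving gives a = −1.47611, b = −0.31398.
Then c = 156.6 − a·204 − b·-245 = 380.80.
At (195, 113): z = −287.8 − 35.5 + 380.80 = 57.5 m.

57.5 m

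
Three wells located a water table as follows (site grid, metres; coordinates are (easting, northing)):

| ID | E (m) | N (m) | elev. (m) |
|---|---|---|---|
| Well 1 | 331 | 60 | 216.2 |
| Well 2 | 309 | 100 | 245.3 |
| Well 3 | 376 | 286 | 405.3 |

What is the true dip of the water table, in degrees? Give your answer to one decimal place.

39.4°

Two edge vectors: Well 1→Well 2 = (-22, 40, 29.1), Well 1→Well 3 = (45, 226, 189.1).
Normal n = (Well 1→Well 2) × (Well 1→Well 3) = (987.4, 5469.7, -6772).
So ∂z/∂E = −n_x/n_z = 0.14581 and ∂z/∂N = −n_y/n_z = 0.80769.
Gradient magnitude |∇z| = √(a² + b²) = √(0.02126 + 0.65237) = 0.82075.
True dip = arctan(0.82075) = 39.4°, dipping toward S (azimuth ≈ 190°).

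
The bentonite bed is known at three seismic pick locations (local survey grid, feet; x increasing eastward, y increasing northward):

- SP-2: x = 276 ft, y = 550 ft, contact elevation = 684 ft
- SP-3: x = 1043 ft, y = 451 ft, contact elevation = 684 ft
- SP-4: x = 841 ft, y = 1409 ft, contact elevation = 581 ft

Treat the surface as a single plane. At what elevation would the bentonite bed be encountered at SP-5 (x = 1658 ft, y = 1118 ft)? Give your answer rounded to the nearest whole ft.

Let the plane be z = a·x + b·y + c.
SP-3−SP-2: 767a − 99b = 0;  SP-4−SP-2: 565a + 859b = −103.
Solving gives a = −0.01427, b = −0.11052.
Then c = 684 − a·276 − b·550 = 748.73.
At (1658, 1118): z = −23.7 − 123.6 + 748.73 = 601.5 ft.

602 ft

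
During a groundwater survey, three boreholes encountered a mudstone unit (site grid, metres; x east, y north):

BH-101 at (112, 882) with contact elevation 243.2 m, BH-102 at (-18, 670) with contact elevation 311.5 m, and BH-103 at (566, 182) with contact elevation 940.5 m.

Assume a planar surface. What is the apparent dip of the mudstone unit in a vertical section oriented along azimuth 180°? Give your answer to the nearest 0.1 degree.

Let the plane be z = a·x + b·y + c.
BH-102−BH-101: −130a − 212b = 68.3;  BH-103−BH-101: 454a − 700b = 697.3.
Solving gives a = 0.53415, b = −0.64971.
Unit vector along 180° is (sin 180°, cos 180°) = (0.0000, -1.0000).
Slope in that direction = a·(0.0000) + b·(-1.0000) = 0.64971.
Apparent dip = arctan|0.64971| = 33.0° (true dip is 40.1°, so apparent ≤ true as expected).

33.0°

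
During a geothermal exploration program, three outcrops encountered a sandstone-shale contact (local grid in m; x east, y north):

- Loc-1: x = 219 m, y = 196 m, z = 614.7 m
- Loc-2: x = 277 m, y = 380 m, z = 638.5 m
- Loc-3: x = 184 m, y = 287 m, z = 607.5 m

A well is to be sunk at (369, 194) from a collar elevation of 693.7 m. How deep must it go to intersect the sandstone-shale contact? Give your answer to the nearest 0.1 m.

Two edge vectors: Loc-1→Loc-2 = (58, 184, 23.8), Loc-1→Loc-3 = (-35, 91, -7.2).
Normal n = (Loc-1→Loc-2) × (Loc-1→Loc-3) = (-3490.6, -415.4, 11718).
So ∂z/∂x = −n_x/n_z = 0.29788 and ∂z/∂y = −n_y/n_z = 0.03545.
Intercept c from Loc-1: 614.7 − 65.24 − 6.95 = 542.52.
At (369, 194): z_contact = 109.92 + 6.88 + 542.52 = 659.31 m.
Depth below ground = 693.7 − 659.31 = 34.4 m.

34.4 m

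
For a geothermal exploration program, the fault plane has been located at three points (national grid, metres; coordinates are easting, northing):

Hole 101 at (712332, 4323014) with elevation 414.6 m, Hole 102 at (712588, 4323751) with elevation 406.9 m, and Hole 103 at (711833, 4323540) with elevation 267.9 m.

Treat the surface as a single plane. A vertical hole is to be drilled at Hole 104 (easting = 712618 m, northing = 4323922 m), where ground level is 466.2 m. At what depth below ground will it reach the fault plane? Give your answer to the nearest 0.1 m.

67.2 m

Two edge vectors: Hole 101→Hole 102 = (256, 737, -7.7), Hole 101→Hole 103 = (-499, 526, -146.7).
Normal n = (Hole 101→Hole 102) × (Hole 101→Hole 103) = (-104067.7, 41397.5, 502419).
So ∂z/∂easting = −n_x/n_z = 0.207133289 and ∂z/∂northing = −n_y/n_z = −0.082396366.
Intercept c from Hole 101: 414.6 − 147547.67 + 356200.65 = 209067.58.
At (712618, 4323922): z_contact = 147606.91 − 356275.46 + 209067.58 = 399.02 m.
Depth below ground = 466.2 − 399.02 = 67.2 m.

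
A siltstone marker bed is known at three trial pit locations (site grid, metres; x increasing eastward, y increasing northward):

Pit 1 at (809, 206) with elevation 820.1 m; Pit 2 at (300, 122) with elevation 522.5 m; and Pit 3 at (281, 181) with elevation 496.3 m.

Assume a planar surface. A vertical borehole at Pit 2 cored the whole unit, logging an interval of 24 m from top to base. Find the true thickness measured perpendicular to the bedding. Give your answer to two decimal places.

Two edge vectors: Pit 1→Pit 2 = (-509, -84, -297.6), Pit 1→Pit 3 = (-528, -25, -323.8).
Normal n = (Pit 1→Pit 2) × (Pit 1→Pit 3) = (19759.2, -7681.4, -31627).
So ∂z/∂x = −n_x/n_z = 0.62476 and ∂z/∂y = −n_y/n_z = −0.24287.
|∇z| = √(a²+b²) = 0.67031, so dip δ = arctan(0.67031) = 33.83°.
True thickness = vertical thickness × cos δ = 24 × cos 33.83° = 19.94 m.

19.94 m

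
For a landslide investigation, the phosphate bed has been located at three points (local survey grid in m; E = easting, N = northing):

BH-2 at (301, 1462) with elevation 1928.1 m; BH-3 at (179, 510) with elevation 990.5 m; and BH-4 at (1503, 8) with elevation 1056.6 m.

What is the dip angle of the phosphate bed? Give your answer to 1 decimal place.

Let the plane be z = a·E + b·N + c.
BH-3−BH-2: −122a − 952b = −937.6;  BH-4−BH-2: 1202a − 1454b = −871.5.
Solving gives a = 0.40373, b = 0.93314.
Gradient magnitude |∇z| = √(a² + b²) = √(0.16300 + 0.87074) = 1.01673.
True dip = arctan(1.01673) = 45.5°, dipping toward SSW (azimuth ≈ 203°).

45.5°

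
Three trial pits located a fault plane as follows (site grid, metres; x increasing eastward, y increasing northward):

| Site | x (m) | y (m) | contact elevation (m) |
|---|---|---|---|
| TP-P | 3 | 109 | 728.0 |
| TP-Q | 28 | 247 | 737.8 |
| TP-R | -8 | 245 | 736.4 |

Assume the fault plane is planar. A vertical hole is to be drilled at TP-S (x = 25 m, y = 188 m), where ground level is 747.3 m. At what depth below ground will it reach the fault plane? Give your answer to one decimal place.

13.4 m

Two edge vectors: TP-P→TP-Q = (25, 138, 9.8), TP-P→TP-R = (-11, 136, 8.4).
Normal n = (TP-P→TP-Q) × (TP-P→TP-R) = (-173.6, -317.8, 4918).
So ∂z/∂x = −n_x/n_z = 0.03530 and ∂z/∂y = −n_y/n_z = 0.06462.
Intercept c from TP-P: 728 − 0.11 − 7.04 = 720.85.
At (25, 188): z_contact = 0.88 + 12.15 + 720.85 = 733.88 m.
Depth below ground = 747.3 − 733.88 = 13.4 m.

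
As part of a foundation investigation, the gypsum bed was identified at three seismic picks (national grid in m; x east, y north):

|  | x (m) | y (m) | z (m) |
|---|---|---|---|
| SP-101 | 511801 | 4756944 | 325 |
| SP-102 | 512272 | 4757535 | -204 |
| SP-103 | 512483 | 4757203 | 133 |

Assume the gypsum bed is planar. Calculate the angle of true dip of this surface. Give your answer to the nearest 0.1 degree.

Two edge vectors: SP-101→SP-102 = (471, 591, -529), SP-101→SP-103 = (682, 259, -192).
Normal n = (SP-101→SP-102) × (SP-101→SP-103) = (23539, -270346, -281073).
So ∂z/∂x = −n_x/n_z = 0.08375 and ∂z/∂y = −n_y/n_z = −0.96184.
Gradient magnitude |∇z| = √(a² + b²) = √(0.00701 + 0.92513) = 0.96547.
True dip = arctan(0.96547) = 44.0°, dipping toward N (azimuth ≈ 355°).

44.0°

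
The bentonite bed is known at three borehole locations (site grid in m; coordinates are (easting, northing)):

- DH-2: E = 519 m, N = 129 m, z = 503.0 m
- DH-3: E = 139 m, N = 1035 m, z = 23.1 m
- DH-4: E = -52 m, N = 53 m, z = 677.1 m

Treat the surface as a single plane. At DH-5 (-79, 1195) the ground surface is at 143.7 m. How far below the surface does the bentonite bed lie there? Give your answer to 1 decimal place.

171.9 m

Let the plane be z = a·E + b·N + c.
DH-3−DH-2: −380a + 906b = −479.9;  DH-4−DH-2: −571a − 76b = 174.1.
Solving gives a = −0.222008, b = −0.622807.
Then c = 503 − a·519 − b·129 = 698.56.
At (-79, 1195): z_contact = 17.54 − 744.25 + 698.56 = -28.15 m.
Depth below ground = 143.7 − (-28.15) = 171.9 m.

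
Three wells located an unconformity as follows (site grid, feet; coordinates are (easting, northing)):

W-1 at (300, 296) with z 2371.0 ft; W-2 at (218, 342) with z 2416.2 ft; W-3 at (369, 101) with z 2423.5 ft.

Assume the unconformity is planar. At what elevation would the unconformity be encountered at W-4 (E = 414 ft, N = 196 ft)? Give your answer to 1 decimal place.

2329.0 ft

Two edge vectors: W-1→W-2 = (-82, 46, 45.2), W-1→W-3 = (69, -195, 52.5).
Normal n = (W-1→W-2) × (W-1→W-3) = (11229, 7423.8, 12816).
So ∂z/∂E = −n_x/n_z = −0.87617 and ∂z/∂N = −n_y/n_z = −0.57926.
Intercept c from W-1: 2371 + 262.85 + 171.46 = 2805.31.
At (414, 196): z = −362.7 − 113.5 + 2805.31 = 2329.0 ft.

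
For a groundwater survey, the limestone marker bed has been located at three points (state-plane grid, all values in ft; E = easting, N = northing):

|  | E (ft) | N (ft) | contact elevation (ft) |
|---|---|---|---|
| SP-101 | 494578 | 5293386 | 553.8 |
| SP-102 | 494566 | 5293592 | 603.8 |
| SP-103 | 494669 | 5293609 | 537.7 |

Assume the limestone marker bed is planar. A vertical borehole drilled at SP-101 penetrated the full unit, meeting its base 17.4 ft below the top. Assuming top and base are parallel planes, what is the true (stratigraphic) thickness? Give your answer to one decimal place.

Let the plane be z = a·E + b·N + c.
SP-102−SP-101: −12a + 206b = 50;  SP-103−SP-101: 91a + 223b = −16.1.
Solving gives a = −0.67532, b = 0.20338.
|∇z| = √(a²+b²) = 0.70528, so dip δ = arctan(0.70528) = 35.19°.
True thickness = vertical thickness × cos δ = 17.4 × cos 35.19° = 14.2 ft.

14.2 ft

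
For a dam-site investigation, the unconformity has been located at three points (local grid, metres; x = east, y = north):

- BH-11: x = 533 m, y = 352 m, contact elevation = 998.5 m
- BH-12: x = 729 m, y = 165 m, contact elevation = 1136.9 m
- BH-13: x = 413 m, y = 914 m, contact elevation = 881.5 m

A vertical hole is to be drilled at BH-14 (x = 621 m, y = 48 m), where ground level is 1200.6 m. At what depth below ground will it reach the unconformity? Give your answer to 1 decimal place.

124.1 m

Two edge vectors: BH-11→BH-12 = (196, -187, 138.4), BH-11→BH-13 = (-120, 562, -117).
Normal n = (BH-11→BH-12) × (BH-11→BH-13) = (-55901.8, 6324, 87712).
So ∂z/∂x = −n_x/n_z = 0.63733 and ∂z/∂y = −n_y/n_z = −0.07210.
Intercept c from BH-11: 998.5 − 339.70 + 25.38 = 684.18.
At (621, 48): z_contact = 395.78 − 3.46 + 684.18 = 1076.50 m.
Depth below ground = 1200.6 − 1076.50 = 124.1 m.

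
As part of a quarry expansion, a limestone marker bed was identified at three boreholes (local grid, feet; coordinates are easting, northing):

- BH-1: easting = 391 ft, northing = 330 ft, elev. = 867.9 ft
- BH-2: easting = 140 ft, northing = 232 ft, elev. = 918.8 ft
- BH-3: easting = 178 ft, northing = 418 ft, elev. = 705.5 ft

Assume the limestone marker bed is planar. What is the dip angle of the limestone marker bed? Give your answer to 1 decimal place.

Two edge vectors: BH-1→BH-2 = (-251, -98, 50.9), BH-1→BH-3 = (-213, 88, -162.4).
Normal n = (BH-1→BH-2) × (BH-1→BH-3) = (11436, -51604.1, -42962).
So ∂z/∂easting = −n_x/n_z = 0.26619 and ∂z/∂northing = −n_y/n_z = −1.20116.
Gradient magnitude |∇z| = √(a² + b²) = √(0.07086 + 1.44278) = 1.23030.
True dip = arctan(1.23030) = 50.9°, dipping toward NNW (azimuth ≈ 348°).

50.9°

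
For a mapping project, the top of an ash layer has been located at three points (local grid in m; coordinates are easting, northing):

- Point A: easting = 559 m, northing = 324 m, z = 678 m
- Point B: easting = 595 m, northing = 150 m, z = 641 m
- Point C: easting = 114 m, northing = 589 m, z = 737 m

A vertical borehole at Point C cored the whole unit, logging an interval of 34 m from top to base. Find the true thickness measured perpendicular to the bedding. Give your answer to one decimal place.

Two edge vectors: Point A→Point B = (36, -174, -37), Point A→Point C = (-445, 265, 59).
Normal n = (Point A→Point B) × (Point A→Point C) = (-461, 14341, -67890).
So ∂z/∂easting = −n_x/n_z = −0.00679 and ∂z/∂northing = −n_y/n_z = 0.21124.
|∇z| = √(a²+b²) = 0.21135, so dip δ = arctan(0.21135) = 11.93°.
True thickness = vertical thickness × cos δ = 34 × cos 11.93° = 33.3 m.

33.3 m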